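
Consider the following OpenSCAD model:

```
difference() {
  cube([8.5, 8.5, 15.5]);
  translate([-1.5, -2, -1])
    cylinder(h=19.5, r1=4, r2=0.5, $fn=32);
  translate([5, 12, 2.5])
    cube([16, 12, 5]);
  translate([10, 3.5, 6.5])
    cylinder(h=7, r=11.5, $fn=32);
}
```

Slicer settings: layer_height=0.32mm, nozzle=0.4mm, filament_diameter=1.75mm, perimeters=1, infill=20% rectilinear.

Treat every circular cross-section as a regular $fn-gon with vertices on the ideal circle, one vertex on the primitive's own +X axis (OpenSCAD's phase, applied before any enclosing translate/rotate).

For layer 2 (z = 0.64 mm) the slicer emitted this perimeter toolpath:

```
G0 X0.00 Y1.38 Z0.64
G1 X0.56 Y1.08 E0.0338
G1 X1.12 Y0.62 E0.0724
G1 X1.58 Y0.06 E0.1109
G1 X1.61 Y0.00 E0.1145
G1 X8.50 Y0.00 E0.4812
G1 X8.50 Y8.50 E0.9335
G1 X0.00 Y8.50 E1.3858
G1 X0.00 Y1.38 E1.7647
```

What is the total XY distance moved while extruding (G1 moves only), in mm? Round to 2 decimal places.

33.16 mm

Sum the Euclidean lengths of each G1 segment: total = 33.16 mm.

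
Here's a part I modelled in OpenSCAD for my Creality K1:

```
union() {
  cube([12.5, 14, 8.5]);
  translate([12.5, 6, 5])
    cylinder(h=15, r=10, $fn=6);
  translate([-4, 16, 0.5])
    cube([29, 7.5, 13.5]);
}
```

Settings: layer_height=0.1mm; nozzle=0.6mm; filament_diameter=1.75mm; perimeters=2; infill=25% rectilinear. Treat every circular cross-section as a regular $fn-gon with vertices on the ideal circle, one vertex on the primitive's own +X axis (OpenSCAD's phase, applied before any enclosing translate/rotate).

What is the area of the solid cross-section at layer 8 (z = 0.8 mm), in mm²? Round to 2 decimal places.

392.50 mm²

At z = 0.8 mm: the 12.5×14 cube contributes its full rectangle (area 175.00 mm²); the cylinder at (12.5, 6) is absent (z outside [5, 20]); the cube at (-4, 16) is present — its section is the full 29×7.5 rectangle (area 217.50 mm²); Merging all regions: the 2 present regions are separate (no shared area or edge), so areas and boundary lengths simply add and each stays a separate island — area = 392.50 mm². Overall, the cross-section has 2 separate islands. Net area = 392.50 mm².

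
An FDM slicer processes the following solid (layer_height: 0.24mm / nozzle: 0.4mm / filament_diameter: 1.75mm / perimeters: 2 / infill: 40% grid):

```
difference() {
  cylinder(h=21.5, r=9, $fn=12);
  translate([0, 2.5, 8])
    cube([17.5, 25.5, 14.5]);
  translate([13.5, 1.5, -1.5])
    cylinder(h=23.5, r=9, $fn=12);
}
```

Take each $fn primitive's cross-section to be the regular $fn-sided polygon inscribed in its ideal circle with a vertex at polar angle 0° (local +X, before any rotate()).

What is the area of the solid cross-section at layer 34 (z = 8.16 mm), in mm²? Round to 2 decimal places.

At z = 8.16 mm: the cylinder: section is a regular 12-gon, circumradius r=9 (area = (12/2)·9.000²·sin(360°/12) = 243.00 mm²); the 17.5×25.5 cube at (0, 2.5) contributes its full rectangle (area 446.25 mm²); the r=9 cylinder at (13.5, 1.5) contributes a regular 12-gon of circumradius 9 (area = (12/2)·9.000²·sin(360°/12) = 243.00 mm²); Taking the first minus the rest: starting from the r=9 cylinder (243.00 mm²), the 17.5×25.5 cube at (0, 2.5) partially overlaps it — only the 39.09 mm² overlap (of its 446.25 mm²) is removed, clipping the outline; the r=9 cylinder at (13.5, 1.5) partially overlaps it — only the 22.26 mm² overlap (of its 243.00 mm²) is removed, clipping the outline — area = 181.66 mm². Overall, the cross-section is a single solid region. Net area = 181.66 mm².

181.66 mm²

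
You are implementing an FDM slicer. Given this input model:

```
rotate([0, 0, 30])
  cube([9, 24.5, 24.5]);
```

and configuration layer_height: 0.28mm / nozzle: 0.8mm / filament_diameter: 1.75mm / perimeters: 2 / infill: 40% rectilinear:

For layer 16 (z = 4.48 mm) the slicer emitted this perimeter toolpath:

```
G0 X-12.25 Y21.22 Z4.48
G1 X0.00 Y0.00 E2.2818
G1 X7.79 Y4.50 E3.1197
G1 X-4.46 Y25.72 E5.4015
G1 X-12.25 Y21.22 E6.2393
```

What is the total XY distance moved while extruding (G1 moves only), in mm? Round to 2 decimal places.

67.00 mm

Sum the Euclidean lengths of each G1 segment: total = 67.00 mm.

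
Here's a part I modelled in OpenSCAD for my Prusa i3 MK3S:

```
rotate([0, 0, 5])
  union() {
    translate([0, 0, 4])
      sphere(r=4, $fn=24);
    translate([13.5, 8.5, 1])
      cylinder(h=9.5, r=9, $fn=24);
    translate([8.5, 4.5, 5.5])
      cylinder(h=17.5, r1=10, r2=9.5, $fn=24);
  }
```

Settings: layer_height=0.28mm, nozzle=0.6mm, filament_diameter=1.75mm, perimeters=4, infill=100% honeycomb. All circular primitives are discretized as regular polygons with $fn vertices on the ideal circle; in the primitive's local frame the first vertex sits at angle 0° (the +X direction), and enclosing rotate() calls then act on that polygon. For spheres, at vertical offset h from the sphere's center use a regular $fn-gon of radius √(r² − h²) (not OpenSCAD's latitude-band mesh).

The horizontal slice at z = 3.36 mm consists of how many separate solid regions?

2

At z = 3.36 mm: the r=4 sphere slices to a regular 24-gon of circumradius 3.948 (√(r²−h²) with h=0.64 from center); the cylinder at (13.5, 8.5): section is a regular 24-gon, circumradius r=9; the cone at (8.5, 4.5) is not intersected at this z (z outside [5.5, 23]); Taking the union: the 2 present regions are separate (no shared area or edge), so areas and boundary lengths simply add and each stays a separate island — 2 connected regions; (rotated 5° about Z; rotation is an isometry so areas/perimeters/island counts are preserved). The result has 2 disconnected regions.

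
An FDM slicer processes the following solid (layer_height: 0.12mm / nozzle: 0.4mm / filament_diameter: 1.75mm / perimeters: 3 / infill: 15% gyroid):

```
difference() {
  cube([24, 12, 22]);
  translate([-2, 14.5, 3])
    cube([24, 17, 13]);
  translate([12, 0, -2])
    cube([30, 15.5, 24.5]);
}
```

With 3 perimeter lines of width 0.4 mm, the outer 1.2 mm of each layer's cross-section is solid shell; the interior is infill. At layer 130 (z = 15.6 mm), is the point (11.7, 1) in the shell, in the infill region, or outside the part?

shell

At z = 15.6 mm: the cube (footprint 24×12) is included at this height; the cube at (-2, 14.5) (footprint 24×17) is included at this height; the 30×15.5 cube at (12, 0) contributes its full rectangle; After the difference (first − rest): starting from the 24×12 cube, the 24×17 cube at (-2, 14.5) misses the remaining region (no effect); the 30×15.5 cube at (12, 0) partially overlaps it — only the 144.00 mm² overlap (of its 465.00 mm²) is removed, clipping the outline — 1 connected region. Overall, the cross-section is a single solid region. The nearest boundary edge runs (12.00, 12.00)→(12.00, 0.00); distance from the point to it = 0.30 mm. The point is inside the cross-section, 0.30 mm from the nearest boundary — within the 1.2 mm shell band (3 × 0.4).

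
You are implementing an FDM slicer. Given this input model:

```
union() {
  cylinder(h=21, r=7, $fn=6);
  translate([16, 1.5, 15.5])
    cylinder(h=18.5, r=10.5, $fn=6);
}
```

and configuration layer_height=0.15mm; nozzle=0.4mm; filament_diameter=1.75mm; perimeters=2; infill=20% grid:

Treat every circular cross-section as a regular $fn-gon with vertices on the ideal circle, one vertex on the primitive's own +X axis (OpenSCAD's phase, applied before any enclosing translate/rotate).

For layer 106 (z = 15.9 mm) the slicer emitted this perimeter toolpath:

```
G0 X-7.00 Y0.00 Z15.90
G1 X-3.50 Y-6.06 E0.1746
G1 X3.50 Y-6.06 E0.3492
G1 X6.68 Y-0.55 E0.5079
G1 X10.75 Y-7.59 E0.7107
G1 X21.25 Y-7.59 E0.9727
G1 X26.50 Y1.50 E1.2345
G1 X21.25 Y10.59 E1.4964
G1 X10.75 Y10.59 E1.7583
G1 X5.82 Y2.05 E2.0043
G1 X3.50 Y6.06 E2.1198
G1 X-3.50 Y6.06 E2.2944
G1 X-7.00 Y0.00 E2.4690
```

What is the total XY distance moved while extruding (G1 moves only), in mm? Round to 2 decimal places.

98.98 mm

Sum the Euclidean lengths of each G1 segment: total = 98.98 mm.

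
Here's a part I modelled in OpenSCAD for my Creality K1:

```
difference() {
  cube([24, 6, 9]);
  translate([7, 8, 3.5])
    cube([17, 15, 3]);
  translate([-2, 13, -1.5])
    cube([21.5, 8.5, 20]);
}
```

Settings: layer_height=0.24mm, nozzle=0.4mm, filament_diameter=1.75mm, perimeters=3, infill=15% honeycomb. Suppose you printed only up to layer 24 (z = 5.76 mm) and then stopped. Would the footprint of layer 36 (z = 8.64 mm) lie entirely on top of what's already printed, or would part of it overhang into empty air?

entirely on top

Compare the two slices. At z = 5.76: the cube (footprint 24×6) is included at this height (area 144.00 mm²); the cube at (7, 8) (footprint 17×15) is included at this height (area 255.00 mm²); the cube at (-2, 13) is present — its section is the full 21.5×8.5 rectangle (area 182.75 mm²); Subtracting the remaining from the first: starting from the 24×6 cube (144.00 mm²), the 17×15 cube at (7, 8) misses the remaining region (no effect); the 21.5×8.5 cube at (-2, 13) misses the remaining region (no effect) — area = 144.00 mm². At z = 8.64: the 24×6 cube contributes its full rectangle (area 144.00 mm²); the cube at (7, 8) is absent (z outside [3.5, 6.5]); the cube at (-2, 13) is present — its section is the full 21.5×8.5 rectangle (area 182.75 mm²); Subtracting the remaining from the first: starting from the 24×6 cube (144.00 mm²), the 21.5×8.5 cube at (-2, 13) misses the remaining region (no effect) — area = 144.00 mm². Checking containment: the cross-section at z = 8.64 is a subset of the cross-section at z = 5.76.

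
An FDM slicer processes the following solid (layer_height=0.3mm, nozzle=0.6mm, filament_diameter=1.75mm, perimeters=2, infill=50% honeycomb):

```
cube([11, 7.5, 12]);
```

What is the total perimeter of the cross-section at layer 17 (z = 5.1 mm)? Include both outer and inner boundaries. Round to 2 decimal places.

At z = 5.1 mm: the cube (footprint 11×7.5) is included at this height (perimeter 37.00 mm). Overall, the cross-section is a single solid region. Total boundary length (outer) = 37.00 mm.

37.00 mm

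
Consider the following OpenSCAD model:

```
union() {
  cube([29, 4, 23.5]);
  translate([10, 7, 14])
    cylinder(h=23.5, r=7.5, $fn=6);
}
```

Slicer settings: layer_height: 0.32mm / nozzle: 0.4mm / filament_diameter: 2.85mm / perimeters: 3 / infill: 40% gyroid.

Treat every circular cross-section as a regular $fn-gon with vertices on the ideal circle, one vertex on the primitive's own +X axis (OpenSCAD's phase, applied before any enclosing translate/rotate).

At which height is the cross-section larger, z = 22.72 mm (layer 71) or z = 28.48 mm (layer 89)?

layer 71 (z = 22.72 mm)

Layer 71 (z = 22.72): the cube is present — its section is the full 29×4 rectangle (area 116.00 mm²); the r=7.5 cylinder at (10, 7) gives a regular 6-gon of circumradius 7.5 (constant along its height) (area = (6/2)·7.500²·sin(360°/6) = 146.14 mm²); Taking the union: the regions partially overlap — summed areas 262.14 mm² minus the doubly-counted overlap 33.27 mm² gives 228.87 mm² — area = 228.87 mm². So its area = 228.87 mm². Layer 89 (z = 28.48): the cube is absent (z outside [0, 23.5]); the r=7.5 cylinder at (10, 7) contributes a regular 6-gon of circumradius 7.5 (area = (6/2)·7.500²·sin(360°/6) = 146.14 mm²); Combining (union): only the r=7.5 cylinder at (10, 7) is present, so the union is just that shape — area = 146.14 mm². So its area = 146.14 mm². Layer 71 is larger (228.87 vs 146.14 mm²).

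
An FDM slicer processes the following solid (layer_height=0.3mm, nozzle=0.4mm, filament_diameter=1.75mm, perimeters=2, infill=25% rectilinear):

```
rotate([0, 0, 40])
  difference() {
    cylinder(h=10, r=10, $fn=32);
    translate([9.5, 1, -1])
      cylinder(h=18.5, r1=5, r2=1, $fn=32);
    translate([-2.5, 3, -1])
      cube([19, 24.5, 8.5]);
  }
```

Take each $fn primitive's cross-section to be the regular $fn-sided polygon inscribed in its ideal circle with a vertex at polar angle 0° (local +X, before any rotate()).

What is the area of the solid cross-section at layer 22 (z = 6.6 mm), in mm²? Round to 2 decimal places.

229.50 mm²

At z = 6.6 mm: the cylinder: section is a regular 32-gon, circumradius r=10 (area = (32/2)·10.000²·sin(360°/32) = 312.14 mm²); the cone at (9.5, 1) contributes a regular 32-gon of circumradius 3.357 (interpolated between r1=5 and r2=1 at t=0.411) (area = (32/2)·3.357²·sin(360°/32) = 35.17 mm²); the cube at (-2.5, 3) is present — its section is the full 19×24.5 rectangle (area 465.50 mm²); After the difference (first − rest): starting from the r=10 cylinder (312.14 mm²), the cone at (9.5, 1) partially overlaps it — only the 19.10 mm² overlap (of its 35.17 mm²) is removed, clipping the outline; the 19×24.5 cube at (-2.5, 3) partially overlaps it — only the 63.54 mm² overlap (of its 465.50 mm²) is removed, clipping the outline — area = 229.50 mm²; (rotated 40° about Z; rotation is an isometry so areas/perimeters/island counts are preserved). Overall, the cross-section is a single solid region. Net area = 229.50 mm².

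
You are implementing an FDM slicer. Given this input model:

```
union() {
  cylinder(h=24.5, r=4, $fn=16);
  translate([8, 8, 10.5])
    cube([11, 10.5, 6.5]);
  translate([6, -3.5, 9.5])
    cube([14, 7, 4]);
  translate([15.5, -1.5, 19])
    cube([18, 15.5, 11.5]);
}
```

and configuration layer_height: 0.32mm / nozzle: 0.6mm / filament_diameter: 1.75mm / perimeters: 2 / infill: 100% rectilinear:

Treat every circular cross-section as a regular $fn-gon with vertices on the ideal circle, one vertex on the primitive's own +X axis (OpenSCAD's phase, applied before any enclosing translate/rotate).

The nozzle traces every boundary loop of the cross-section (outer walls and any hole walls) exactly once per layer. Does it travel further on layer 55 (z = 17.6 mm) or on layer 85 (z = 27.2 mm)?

layer 85 (z = 27.2 mm)

Layer 55 (z = 17.6): the r=4 cylinder gives a regular 16-gon of circumradius 4 (constant along its height) (perimeter = 2·16·4.000·sin(180°/16) = 24.97 mm); the cube at (8, 8) is absent (z outside [10.5, 17]); the cube at (6, -3.5) is not intersected at this z (z outside [9.5, 13.5]); the cube at (15.5, -1.5) is not intersected at this z (z outside [19, 30.5]); Taking the union: only the r=4 cylinder is present, so the union is just that shape — boundary = 24.97 mm. So its perimeter = 24.97 mm. Layer 85 (z = 27.2): the cylinder does not reach this height (z outside [0, 24.5]); the cube at (8, 8) is not intersected at this z (z outside [10.5, 17]); the cube at (6, -3.5) is not intersected at this z (z outside [9.5, 13.5]); the cube at (15.5, -1.5) is present — its section is the full 18×15.5 rectangle (perimeter 67.00 mm); Taking the union: only the 18×15.5 cube at (15.5, -1.5) is present, so the union is just that shape — boundary = 67.00 mm. So its perimeter = 67.00 mm. Layer 85 is larger (67.00 vs 24.97 mm).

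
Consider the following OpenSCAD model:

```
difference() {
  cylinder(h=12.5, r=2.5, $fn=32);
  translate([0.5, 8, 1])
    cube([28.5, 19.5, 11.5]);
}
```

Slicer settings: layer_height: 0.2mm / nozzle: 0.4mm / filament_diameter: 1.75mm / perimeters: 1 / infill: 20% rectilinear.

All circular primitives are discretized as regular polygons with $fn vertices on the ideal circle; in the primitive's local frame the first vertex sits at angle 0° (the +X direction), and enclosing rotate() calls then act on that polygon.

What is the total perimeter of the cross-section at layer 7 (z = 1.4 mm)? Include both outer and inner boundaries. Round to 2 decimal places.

At z = 1.4 mm: the cylinder: section is a regular 32-gon, circumradius r=2.5 (perimeter = 2·32·2.500·sin(180°/32) = 15.68 mm); the 28.5×19.5 cube at (0.5, 8) contributes its full rectangle (perimeter 96.00 mm); Subtracting the remaining from the first: starting from the r=2.5 cylinder, the 28.5×19.5 cube at (0.5, 8) misses the remaining region (no effect) — boundary = 15.68 mm. Overall, the cross-section is a single solid region. Total boundary length (outer) = 15.68 mm.

15.68 mm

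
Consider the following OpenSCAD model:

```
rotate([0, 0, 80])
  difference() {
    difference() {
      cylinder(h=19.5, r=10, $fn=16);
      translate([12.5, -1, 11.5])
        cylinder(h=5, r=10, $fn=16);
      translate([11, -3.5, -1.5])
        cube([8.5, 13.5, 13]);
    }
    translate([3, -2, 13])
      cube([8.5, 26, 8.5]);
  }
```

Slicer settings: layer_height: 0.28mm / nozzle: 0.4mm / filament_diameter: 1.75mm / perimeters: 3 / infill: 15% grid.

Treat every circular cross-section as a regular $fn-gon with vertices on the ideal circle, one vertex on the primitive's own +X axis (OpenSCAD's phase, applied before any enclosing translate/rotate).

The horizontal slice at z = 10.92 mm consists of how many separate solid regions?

1

At z = 10.92 mm: the r=10 cylinder contributes a regular 16-gon of circumradius 10; the cylinder at (12.5, -1) is not intersected at this z (z outside [11.5, 16.5]); the cube at (11, -3.5) (footprint 8.5×13.5) is included at this height; After the difference (first − rest): starting from the r=10 cylinder, the 8.5×13.5 cube at (11, -3.5) misses the remaining region (no effect) — 1 connected region; the cube at (3, -2) does not reach this height (z outside [13, 21.5]); Subtracting the remaining from the first: none of the subtracted shapes is present at this height, so that combined region is unchanged — 1 connected region; (rotated 80° about Z; rotation is an isometry so areas/perimeters/island counts are preserved). The result has 1 disconnected region.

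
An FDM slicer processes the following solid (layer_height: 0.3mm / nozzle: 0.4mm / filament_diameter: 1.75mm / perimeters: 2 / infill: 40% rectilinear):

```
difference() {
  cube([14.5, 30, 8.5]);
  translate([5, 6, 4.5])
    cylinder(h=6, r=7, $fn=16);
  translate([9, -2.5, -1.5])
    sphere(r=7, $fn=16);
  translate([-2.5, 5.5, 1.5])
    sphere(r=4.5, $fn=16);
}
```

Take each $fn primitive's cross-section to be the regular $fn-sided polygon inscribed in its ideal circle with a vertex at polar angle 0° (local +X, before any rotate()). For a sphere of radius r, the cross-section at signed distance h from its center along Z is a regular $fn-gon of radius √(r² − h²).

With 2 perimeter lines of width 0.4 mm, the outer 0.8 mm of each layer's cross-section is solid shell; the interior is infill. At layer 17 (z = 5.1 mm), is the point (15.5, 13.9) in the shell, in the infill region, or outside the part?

At z = 5.1 mm: the cube (footprint 14.5×30) is included at this height; the r=7 cylinder at (5, 6) contributes a regular 16-gon of circumradius 7; the r=7 sphere at (9, -2.5) contributes a regular 16-gon of circumradius √(7²−6.6²) = 2.332; the r=4.5 sphere at (-2.5, 5.5) slices to a regular 16-gon of circumradius 2.700 (√(r²−h²) with h=3.6 from center); Subtracting the remaining from the first: starting from the 14.5×30 cube, the r=7 cylinder at (5, 6) partially overlaps it — only the 133.25 mm² overlap (of its 150.01 mm²) is removed, clipping the outline; the r=7 sphere at (9, -2.5) misses the remaining region (no effect); the r=4.5 sphere at (-2.5, 5.5) misses the remaining region (no effect) — 2 connected regions. Overall, the cross-section has 2 separate islands. The nearest boundary edge runs (14.50, 30.00)→(14.50, 0.00); distance from the point to it = 1.00 mm. The point is not inside any of the regions above, so it lies outside the cross-section (1.00 mm from the nearest boundary).

outside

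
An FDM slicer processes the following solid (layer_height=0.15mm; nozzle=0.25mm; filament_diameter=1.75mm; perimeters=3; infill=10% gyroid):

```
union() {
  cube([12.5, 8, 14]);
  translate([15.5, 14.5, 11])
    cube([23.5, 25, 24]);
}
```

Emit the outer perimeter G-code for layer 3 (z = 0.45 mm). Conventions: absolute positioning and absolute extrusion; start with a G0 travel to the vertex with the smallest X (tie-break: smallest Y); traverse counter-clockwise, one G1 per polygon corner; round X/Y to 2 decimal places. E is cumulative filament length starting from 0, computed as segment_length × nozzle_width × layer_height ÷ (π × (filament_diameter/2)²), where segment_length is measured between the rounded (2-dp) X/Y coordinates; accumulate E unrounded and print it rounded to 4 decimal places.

At z = 0.45 mm: the 12.5×8 cube contributes its full rectangle; the cube at (15.5, 14.5) is absent (z outside [11, 35]); Combining (union): only the 12.5×8 cube is present, so the union is just that shape — 1 connected region. The outline is a single polygon with 4 vertices. Extrusion per mm of travel: 0.25 × 0.15 / (π × 0.875²) = 0.015591. Accumulating E over each segment gives final E = 0.6392.

G0 X0.00 Y0.00 Z0.45
G1 X12.50 Y0.00 E0.1949
G1 X12.50 Y8.00 E0.3196
G1 X0.00 Y8.00 E0.5145
G1 X0.00 Y0.00 E0.6392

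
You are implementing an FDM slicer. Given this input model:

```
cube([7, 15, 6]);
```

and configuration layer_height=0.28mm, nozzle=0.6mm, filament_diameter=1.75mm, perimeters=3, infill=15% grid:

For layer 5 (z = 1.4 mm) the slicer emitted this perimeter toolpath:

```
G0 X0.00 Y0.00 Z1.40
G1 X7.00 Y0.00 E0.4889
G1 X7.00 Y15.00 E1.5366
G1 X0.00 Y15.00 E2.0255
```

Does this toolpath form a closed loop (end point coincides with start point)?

Start point (G0): (0.00, 0.00). End point (last G1): the path does not return to the start — open.

no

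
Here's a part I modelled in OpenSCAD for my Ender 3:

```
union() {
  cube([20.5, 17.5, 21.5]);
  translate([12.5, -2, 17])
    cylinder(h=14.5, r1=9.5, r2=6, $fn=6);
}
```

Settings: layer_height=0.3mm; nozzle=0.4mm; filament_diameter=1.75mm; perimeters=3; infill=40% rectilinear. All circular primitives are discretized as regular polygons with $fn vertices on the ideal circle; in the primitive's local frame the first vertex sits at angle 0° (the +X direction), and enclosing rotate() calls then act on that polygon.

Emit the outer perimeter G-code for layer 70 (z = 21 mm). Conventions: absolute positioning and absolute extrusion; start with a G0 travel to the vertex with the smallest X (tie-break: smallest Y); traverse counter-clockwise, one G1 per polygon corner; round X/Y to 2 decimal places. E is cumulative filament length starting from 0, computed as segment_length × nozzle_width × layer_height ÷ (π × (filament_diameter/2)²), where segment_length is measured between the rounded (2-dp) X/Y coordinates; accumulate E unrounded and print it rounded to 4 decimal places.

At z = 21 mm: the cube is present — its section is the full 20.5×17.5 rectangle; the cone at (12.5, -2): at t=0.276 of its height the radius interpolates to r₁+(r₂−r₁)t = 8.534, giving a regular 6-gon of that circumradius; Merging all regions: the regions partially overlap (shared area 62.79 mm²), so overlapping operands fuse into one piece — 1 connected region. The outline is a single polygon with 10 vertices. Extrusion per mm of travel: 0.4 × 0.3 / (π × 0.875²) = 0.049890. Accumulating E over each segment gives final E = 4.5627.

G0 X0.00 Y0.00 Z21.00
G1 X5.12 Y0.00 E0.2554
G1 X3.97 Y-2.00 E0.3705
G1 X8.23 Y-9.39 E0.7961
G1 X16.77 Y-9.39 E1.2222
G1 X21.03 Y-2.00 E1.6477
G1 X19.88 Y0.00 E1.7628
G1 X20.50 Y0.00 E1.7938
G1 X20.50 Y17.50 E2.6668
G1 X0.00 Y17.50 E3.6896
G1 X0.00 Y0.00 E4.5627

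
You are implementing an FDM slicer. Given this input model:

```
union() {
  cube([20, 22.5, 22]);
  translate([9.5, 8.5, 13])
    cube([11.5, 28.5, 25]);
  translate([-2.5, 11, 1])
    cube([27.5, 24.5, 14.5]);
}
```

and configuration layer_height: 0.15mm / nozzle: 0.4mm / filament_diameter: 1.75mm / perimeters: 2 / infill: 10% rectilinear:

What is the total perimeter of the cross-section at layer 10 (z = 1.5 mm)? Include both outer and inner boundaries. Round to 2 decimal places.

126.00 mm

At z = 1.5 mm: the 20×22.5 cube contributes its full rectangle (perimeter 85.00 mm); the cube at (9.5, 8.5) does not reach this height (z outside [13, 38]); the 27.5×24.5 cube at (-2.5, 11) contributes its full rectangle (perimeter 104.00 mm); Merging all regions: the regions partially overlap (shared area 230.00 mm²), so the edge portions inside another operand are dropped and the merged outline is re-measured after clipping — boundary = 126.00 mm. Overall, the cross-section is a single solid region. Total boundary length (outer) = 126.00 mm.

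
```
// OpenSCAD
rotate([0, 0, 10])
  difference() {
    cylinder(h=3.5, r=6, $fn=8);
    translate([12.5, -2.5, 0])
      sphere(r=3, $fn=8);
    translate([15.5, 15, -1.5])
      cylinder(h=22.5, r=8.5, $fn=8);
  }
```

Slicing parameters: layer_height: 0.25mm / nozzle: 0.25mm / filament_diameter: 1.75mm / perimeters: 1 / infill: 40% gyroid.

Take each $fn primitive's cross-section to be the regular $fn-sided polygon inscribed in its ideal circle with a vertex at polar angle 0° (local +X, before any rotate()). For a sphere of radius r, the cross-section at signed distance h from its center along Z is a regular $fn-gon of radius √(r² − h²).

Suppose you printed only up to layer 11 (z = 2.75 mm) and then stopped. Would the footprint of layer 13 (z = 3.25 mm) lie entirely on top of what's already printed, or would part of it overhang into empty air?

Compare the two slices. At z = 2.75: the r=6 cylinder gives a regular 8-gon of circumradius 6 (constant along its height) (area = (8/2)·6.000²·sin(360°/8) = 101.82 mm²); the sphere at (12.5, -2.5): section is a regular 8-gon, circumradius = √(r²−h²) = √(3²−2.75²) = 1.199 (area = (8/2)·1.199²·sin(360°/8) = 4.07 mm²); the r=8.5 cylinder at (15.5, 15) gives a regular 8-gon of circumradius 8.5 (constant along its height) (area = (8/2)·8.500²·sin(360°/8) = 204.35 mm²); Subtracting the remaining from the first: starting from the r=6 cylinder (101.82 mm²), the r=3 sphere at (12.5, -2.5) misses the remaining region (no effect); the r=8.5 cylinder at (15.5, 15) misses the remaining region (no effect) — area = 101.82 mm²; (whole slice rotated 10° about Z — lengths, areas and connectivity unchanged). At z = 3.25: the cylinder: section is a regular 8-gon, circumradius r=6 (area = (8/2)·6.000²·sin(360°/8) = 101.82 mm²); the sphere at (12.5, -2.5) is absent (|z−center|=3.250 > r=3); the r=8.5 cylinder at (15.5, 15) gives a regular 8-gon of circumradius 8.5 (constant along its height) (area = (8/2)·8.500²·sin(360°/8) = 204.35 mm²); After the difference (first − rest): starting from the r=6 cylinder (101.82 mm²), the r=8.5 cylinder at (15.5, 15) misses the remaining region (no effect) — area = 101.82 mm²; (rotated 10° about Z; rotation is an isometry so areas/perimeters/island counts are preserved). Checking containment: the cross-section at z = 3.25 is a subset of the cross-section at z = 2.75.

entirely on top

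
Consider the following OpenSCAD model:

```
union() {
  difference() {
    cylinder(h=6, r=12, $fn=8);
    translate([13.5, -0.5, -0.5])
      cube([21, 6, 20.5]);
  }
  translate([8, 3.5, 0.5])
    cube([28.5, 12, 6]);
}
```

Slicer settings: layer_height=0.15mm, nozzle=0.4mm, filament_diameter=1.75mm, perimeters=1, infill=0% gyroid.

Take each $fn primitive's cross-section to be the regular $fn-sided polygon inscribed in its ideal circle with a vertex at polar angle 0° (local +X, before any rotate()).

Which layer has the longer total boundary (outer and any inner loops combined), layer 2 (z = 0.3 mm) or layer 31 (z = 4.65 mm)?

layer 31 (z = 4.65 mm)

Layer 2 (z = 0.3): the r=12 cylinder contributes a regular 8-gon of circumradius 12 (perimeter = 2·8·12.000·sin(180°/8) = 73.48 mm); the cube at (13.5, -0.5) (footprint 21×6) is included at this height (perimeter 54.00 mm); Taking the first minus the rest: starting from the r=12 cylinder, the 21×6 cube at (13.5, -0.5) misses the remaining region (no effect) — boundary = 73.48 mm; the cube at (8, 3.5) is not intersected at this z (z outside [0.5, 6.5]); Merging all regions: only the result so far is present, so the union is just that shape — boundary = 73.48 mm. So its perimeter = 73.48 mm. Layer 31 (z = 4.65): the cylinder: section is a regular 8-gon, circumradius r=12 (perimeter = 2·8·12.000·sin(180°/8) = 73.48 mm); the cube at (13.5, -0.5) (footprint 21×6) is included at this height (perimeter 54.00 mm); Taking the first minus the rest: starting from the r=12 cylinder, the 21×6 cube at (13.5, -0.5) misses the remaining region (no effect) — boundary = 73.48 mm; the cube at (8, 3.5) is present — its section is the full 28.5×12 rectangle (perimeter 81.00 mm); Combining (union): the regions partially overlap (shared area 7.62 mm²), so the edge portions inside another operand are dropped and the merged outline is re-measured after clipping — boundary = 140.82 mm. So its perimeter = 140.82 mm. Layer 31 is larger (140.82 vs 73.48 mm).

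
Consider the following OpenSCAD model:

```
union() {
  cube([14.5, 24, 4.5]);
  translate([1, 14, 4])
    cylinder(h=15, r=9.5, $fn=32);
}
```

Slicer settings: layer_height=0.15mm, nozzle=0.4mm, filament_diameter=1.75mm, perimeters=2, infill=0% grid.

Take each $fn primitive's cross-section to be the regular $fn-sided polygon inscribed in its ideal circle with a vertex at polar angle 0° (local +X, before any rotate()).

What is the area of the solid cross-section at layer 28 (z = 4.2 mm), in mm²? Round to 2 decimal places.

At z = 4.2 mm: the cube is present — its section is the full 14.5×24 rectangle (area 348.00 mm²); the cylinder at (1, 14): section is a regular 32-gon, circumradius r=9.5 (area = (32/2)·9.500²·sin(360°/32) = 281.71 mm²); Taking the union: the regions partially overlap — summed areas 629.71 mm² minus the doubly-counted overlap 159.76 mm² gives 469.95 mm² — area = 469.95 mm². Overall, the cross-section is a single solid region. Net area = 469.95 mm².

469.95 mm²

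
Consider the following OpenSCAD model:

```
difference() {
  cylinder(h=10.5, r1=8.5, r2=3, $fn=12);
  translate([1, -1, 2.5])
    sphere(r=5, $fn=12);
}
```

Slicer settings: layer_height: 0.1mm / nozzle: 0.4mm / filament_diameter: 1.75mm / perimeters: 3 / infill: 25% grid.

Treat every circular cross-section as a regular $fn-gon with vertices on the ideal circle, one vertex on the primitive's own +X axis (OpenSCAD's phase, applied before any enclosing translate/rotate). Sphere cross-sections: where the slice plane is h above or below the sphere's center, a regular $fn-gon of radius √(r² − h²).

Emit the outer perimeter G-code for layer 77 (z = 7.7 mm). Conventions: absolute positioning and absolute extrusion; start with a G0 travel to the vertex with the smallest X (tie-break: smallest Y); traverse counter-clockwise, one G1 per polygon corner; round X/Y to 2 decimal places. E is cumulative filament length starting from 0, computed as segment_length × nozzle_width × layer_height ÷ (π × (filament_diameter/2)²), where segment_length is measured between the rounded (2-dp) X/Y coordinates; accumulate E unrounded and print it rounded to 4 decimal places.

At z = 7.7 mm: the cone contributes a regular 12-gon of circumradius 4.467 (interpolated between r1=8.5 and r2=3 at t=0.733); the sphere at (1, -1) is not intersected at this z (|z−center|=5.200 > r=5); Subtracting the remaining from the first: none of the subtracted shapes is present at this height, so the cone is unchanged — 1 connected region. The outline is a single polygon with 12 vertices. Extrusion per mm of travel: 0.4 × 0.1 / (π × 0.875²) = 0.016630. Accumulating E over each segment gives final E = 0.4615.

G0 X-4.47 Y0.00 Z7.70
G1 X-3.87 Y-2.23 E0.0384
G1 X-2.23 Y-3.87 E0.0770
G1 X0.00 Y-4.47 E0.1154
G1 X2.23 Y-3.87 E0.1538
G1 X3.87 Y-2.23 E0.1924
G1 X4.47 Y0.00 E0.2308
G1 X3.87 Y2.23 E0.2692
G1 X2.23 Y3.87 E0.3077
G1 X0.00 Y4.47 E0.3461
G1 X-2.23 Y3.87 E0.3845
G1 X-3.87 Y2.23 E0.4231
G1 X-4.47 Y0.00 E0.4615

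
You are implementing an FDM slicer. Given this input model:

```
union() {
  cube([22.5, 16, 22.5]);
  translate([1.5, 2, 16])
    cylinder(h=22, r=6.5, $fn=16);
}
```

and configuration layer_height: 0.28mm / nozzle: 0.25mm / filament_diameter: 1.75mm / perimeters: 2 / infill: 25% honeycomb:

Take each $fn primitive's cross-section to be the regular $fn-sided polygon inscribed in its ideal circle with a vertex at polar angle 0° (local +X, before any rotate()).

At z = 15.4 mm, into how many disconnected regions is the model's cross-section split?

1

At z = 15.4 mm: the cube is present — its section is the full 22.5×16 rectangle; the cylinder at (1.5, 2) is absent (z outside [16, 38]); Taking the union: only the 22.5×16 cube is present, so the union is just that shape — 1 connected region. The result has 1 disconnected region.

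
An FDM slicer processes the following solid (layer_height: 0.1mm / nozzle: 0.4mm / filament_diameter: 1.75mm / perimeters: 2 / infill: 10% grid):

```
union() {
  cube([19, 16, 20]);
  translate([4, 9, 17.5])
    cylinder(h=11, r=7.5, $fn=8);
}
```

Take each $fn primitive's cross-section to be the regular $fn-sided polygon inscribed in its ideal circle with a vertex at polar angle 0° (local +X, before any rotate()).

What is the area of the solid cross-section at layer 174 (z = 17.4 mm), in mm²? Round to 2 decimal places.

At z = 17.4 mm: the 19×16 cube contributes its full rectangle (area 304.00 mm²); the cylinder at (4, 9) does not reach this height (z outside [17.5, 28.5]); Combining (union): only the 19×16 cube is present, so the union is just that shape — area = 304.00 mm². Overall, the cross-section is a single solid region. Net area = 304.00 mm².

304.00 mm²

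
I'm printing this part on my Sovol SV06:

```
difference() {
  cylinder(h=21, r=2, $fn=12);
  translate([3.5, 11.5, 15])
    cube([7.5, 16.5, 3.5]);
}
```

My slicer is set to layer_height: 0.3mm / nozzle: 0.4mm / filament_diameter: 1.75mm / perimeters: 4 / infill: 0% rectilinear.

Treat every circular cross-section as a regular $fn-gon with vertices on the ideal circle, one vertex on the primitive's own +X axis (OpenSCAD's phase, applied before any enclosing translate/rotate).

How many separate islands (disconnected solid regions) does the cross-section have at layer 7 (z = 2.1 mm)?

At z = 2.1 mm: the r=2 cylinder gives a regular 12-gon of circumradius 2 (constant along its height); the cube at (3.5, 11.5) is absent (z outside [15, 18.5]); After the difference (first − rest): none of the subtracted shapes is present at this height, so the r=2 cylinder is unchanged — 1 connected region. Overall, the cross-section is a single solid region. Island count = 1.

1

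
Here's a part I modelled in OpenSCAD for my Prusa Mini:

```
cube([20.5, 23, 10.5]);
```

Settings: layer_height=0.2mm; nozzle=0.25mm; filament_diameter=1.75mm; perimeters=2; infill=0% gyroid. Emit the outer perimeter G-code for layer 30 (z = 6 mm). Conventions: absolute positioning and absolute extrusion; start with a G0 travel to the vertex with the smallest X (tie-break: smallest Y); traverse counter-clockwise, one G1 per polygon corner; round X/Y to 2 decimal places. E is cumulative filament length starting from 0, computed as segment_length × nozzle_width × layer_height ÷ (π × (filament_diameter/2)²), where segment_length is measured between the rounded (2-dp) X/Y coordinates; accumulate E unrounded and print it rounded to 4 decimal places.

At z = 6 mm: the cube (footprint 20.5×23) is included at this height. The outline is a single polygon with 4 vertices. Extrusion per mm of travel: 0.25 × 0.2 / (π × 0.875²) = 0.020788. Accumulating E over each segment gives final E = 1.8085.

G0 X0.00 Y0.00 Z6.00
G1 X20.50 Y0.00 E0.4261
G1 X20.50 Y23.00 E0.9043
G1 X0.00 Y23.00 E1.3304
G1 X0.00 Y0.00 E1.8085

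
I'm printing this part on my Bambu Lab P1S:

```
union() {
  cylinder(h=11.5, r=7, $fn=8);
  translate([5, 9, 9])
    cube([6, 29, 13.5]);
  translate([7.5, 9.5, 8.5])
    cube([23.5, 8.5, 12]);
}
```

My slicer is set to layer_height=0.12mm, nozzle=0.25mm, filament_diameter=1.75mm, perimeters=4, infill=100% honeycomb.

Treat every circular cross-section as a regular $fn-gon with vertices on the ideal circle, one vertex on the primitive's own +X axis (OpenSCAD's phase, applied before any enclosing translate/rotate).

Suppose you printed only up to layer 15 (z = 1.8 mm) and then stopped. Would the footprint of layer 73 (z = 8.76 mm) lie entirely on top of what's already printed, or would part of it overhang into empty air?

part overhangs

Compare the two slices. At z = 1.8: the r=7 cylinder contributes a regular 8-gon of circumradius 7 (area = (8/2)·7.000²·sin(360°/8) = 138.59 mm²); the cube at (5, 9) is absent (z outside [9, 22.5]); the cube at (7.5, 9.5) is absent (z outside [8.5, 20.5]); Taking the union: only the r=7 cylinder is present, so the union is just that shape — area = 138.59 mm². At z = 8.76: the r=7 cylinder contributes a regular 8-gon of circumradius 7 (area = (8/2)·7.000²·sin(360°/8) = 138.59 mm²); the cube at (5, 9) is absent (z outside [9, 22.5]); the cube at (7.5, 9.5) (footprint 23.5×8.5) is included at this height (area 199.75 mm²); Combining (union): the 2 present regions are separate (no shared area or edge), so areas and boundary lengths simply add and each stays a separate island — area = 338.34 mm². Checking containment: at z = 8.76 the cross-section extends beyond the z = 1.8 cross-section by about 199.75 mm².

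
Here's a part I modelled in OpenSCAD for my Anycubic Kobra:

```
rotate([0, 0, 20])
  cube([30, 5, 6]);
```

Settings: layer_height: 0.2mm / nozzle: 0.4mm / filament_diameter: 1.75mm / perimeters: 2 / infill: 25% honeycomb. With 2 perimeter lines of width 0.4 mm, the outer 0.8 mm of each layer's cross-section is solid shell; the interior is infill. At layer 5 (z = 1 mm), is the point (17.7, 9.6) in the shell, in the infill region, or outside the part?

At z = 1 mm: the cube (footprint 30×5) is included at this height; (whole slice rotated 20° about Z — lengths, areas and connectivity unchanged). Overall, the cross-section is a single solid region. Undo the 20° rotation: the query point maps to (19.916, 2.967) in the un-rotated model frame. The nearest boundary edge runs (30.00, 5.00)→(0.00, 5.00); distance from the point to it = 2.03 mm. The point is inside the cross-section and 2.03 mm from the nearest boundary — more than the 0.8 mm shell width (2 × 0.4), so it's in the infill interior.

infill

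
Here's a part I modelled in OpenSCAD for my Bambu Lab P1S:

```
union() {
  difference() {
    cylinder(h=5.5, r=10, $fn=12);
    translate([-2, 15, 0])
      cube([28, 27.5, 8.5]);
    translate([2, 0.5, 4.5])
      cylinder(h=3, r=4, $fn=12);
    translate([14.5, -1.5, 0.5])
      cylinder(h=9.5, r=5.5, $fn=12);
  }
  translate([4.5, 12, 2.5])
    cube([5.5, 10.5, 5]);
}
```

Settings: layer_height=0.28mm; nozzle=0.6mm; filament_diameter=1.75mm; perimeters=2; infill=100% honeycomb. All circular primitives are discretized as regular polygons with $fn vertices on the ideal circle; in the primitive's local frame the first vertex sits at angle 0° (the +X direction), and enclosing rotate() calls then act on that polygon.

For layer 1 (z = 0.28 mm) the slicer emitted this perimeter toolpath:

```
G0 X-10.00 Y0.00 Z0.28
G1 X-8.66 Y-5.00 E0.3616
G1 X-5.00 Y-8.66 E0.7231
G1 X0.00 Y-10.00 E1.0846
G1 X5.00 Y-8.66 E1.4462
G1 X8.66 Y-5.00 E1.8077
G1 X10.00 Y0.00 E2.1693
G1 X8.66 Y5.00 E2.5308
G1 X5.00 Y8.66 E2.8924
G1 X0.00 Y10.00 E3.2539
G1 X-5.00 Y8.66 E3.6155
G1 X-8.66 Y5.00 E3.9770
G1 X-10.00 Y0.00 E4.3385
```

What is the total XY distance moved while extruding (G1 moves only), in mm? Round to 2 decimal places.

Sum the Euclidean lengths of each G1 segment: total = 62.12 mm.

62.12 mm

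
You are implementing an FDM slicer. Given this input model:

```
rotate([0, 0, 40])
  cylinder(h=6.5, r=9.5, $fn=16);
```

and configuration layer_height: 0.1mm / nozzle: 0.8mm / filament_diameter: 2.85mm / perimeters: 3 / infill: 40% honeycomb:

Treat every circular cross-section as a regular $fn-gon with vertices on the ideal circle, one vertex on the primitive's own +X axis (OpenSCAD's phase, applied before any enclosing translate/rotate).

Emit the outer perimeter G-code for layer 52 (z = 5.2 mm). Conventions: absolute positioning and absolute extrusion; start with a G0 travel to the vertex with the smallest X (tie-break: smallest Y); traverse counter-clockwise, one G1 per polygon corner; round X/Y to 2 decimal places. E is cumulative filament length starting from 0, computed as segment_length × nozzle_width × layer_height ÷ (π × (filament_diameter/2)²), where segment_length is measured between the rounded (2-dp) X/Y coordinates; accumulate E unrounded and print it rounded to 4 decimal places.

G0 X-9.46 Y0.83 Z5.20
G1 X-9.06 Y-2.86 E0.0465
G1 X-7.28 Y-6.11 E0.0930
G1 X-4.39 Y-8.43 E0.1395
G1 X-0.83 Y-9.46 E0.1860
G1 X2.86 Y-9.06 E0.2325
G1 X6.11 Y-7.28 E0.2790
G1 X8.43 Y-4.39 E0.3255
G1 X9.46 Y-0.83 E0.3719
G1 X9.06 Y2.86 E0.4185
G1 X7.28 Y6.11 E0.4649
G1 X4.39 Y8.43 E0.5114
G1 X0.83 Y9.46 E0.5579
G1 X-2.86 Y9.06 E0.6044
G1 X-6.11 Y7.28 E0.6509
G1 X-8.43 Y4.39 E0.6974
G1 X-9.46 Y0.83 E0.7439

At z = 5.2 mm: the r=9.5 cylinder gives a regular 16-gon of circumradius 9.5 (constant along its height); (whole slice rotated 40° about Z — lengths, areas and connectivity unchanged). The outline is a single polygon with 16 vertices. Extrusion per mm of travel: 0.8 × 0.1 / (π × 1.425²) = 0.012540. Accumulating E over each segment gives final E = 0.7439.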